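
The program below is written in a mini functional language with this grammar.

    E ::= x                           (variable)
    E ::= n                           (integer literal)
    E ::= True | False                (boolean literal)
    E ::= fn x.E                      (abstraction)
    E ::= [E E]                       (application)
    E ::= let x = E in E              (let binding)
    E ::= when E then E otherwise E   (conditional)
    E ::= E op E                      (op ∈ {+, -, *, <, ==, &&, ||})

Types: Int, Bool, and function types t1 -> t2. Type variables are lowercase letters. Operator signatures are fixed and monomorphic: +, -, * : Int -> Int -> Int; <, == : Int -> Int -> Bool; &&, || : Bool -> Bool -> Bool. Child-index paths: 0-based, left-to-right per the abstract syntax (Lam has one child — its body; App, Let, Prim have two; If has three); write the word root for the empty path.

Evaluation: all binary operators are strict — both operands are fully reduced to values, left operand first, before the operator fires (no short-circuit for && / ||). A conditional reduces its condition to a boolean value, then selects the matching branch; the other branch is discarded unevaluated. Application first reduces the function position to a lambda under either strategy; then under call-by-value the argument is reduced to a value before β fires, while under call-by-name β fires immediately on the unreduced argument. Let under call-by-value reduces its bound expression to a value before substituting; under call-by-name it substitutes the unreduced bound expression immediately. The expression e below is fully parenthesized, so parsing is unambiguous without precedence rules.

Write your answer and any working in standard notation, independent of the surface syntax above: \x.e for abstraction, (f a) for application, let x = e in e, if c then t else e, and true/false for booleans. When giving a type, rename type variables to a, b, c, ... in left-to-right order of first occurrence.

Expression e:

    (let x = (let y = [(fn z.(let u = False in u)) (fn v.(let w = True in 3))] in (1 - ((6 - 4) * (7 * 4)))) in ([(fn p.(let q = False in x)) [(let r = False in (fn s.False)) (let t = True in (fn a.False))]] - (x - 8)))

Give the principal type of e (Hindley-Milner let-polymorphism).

Answer: Int

Working:
let u : Bool
u : Bool
\z._ : a -> Bool
let w : Bool
\v._ : b -> Int
  unify a -> Bool ~ (b -> Int) -> c
  unify a ~ b -> Int
  unify Bool ~ c
_ _ : Bool
let y : Bool
  unify Int ~ Int
  unify Int ~ Int
  unify Int ~ Int
  unify Int ~ Int
  unify Int ~ Int
  unify Int ~ Int
  unify Int ~ Int
  unify Int ~ Int
let x : Int
let q : Bool
x : Int
\p._ : d -> Int
let r : Bool
\s._ : e -> Bool
let t : Bool
\a._ : f -> Bool
  unify e -> Bool ~ (f -> Bool) -> g
  unify e ~ f -> Bool
  unify Bool ~ g
_ _ : Bool
  unify d -> Int ~ Bool -> h
  unify d ~ Bool
  unify Int ~ h
_ _ : Int
  unify Int ~ Int
x : Int
  unify Int ~ Int
  unify Int ~ Int
  unify Int ~ Int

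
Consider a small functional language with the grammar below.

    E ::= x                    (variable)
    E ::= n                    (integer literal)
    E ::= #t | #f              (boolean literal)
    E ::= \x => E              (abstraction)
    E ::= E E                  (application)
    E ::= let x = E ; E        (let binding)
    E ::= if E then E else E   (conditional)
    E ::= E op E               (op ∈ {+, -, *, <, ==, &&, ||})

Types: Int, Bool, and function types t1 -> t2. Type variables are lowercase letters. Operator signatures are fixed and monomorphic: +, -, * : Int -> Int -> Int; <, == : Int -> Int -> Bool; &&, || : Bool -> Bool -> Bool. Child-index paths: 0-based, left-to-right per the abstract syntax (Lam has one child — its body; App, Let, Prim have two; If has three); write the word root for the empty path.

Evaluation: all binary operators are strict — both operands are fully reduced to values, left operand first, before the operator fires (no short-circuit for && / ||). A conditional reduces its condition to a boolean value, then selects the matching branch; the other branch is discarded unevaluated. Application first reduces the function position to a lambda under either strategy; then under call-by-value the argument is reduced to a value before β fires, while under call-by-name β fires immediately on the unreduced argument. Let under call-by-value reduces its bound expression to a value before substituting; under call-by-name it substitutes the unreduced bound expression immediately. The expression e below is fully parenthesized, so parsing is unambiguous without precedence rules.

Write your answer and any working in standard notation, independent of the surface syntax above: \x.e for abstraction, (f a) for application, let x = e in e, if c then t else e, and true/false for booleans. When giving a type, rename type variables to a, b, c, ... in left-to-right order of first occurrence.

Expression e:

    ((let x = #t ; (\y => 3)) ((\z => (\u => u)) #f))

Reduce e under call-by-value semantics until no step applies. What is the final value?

Answer: 3

Derivation:
step 0: ((let x = true in (\y.3)) ((\z.(\u.u)) false))
step 1: [let@0] ((\y.3) ((\z.(\u.u)) false))
step 2: [beta@1] ((\y.3) (\u.u))
step 3: [beta@root] 3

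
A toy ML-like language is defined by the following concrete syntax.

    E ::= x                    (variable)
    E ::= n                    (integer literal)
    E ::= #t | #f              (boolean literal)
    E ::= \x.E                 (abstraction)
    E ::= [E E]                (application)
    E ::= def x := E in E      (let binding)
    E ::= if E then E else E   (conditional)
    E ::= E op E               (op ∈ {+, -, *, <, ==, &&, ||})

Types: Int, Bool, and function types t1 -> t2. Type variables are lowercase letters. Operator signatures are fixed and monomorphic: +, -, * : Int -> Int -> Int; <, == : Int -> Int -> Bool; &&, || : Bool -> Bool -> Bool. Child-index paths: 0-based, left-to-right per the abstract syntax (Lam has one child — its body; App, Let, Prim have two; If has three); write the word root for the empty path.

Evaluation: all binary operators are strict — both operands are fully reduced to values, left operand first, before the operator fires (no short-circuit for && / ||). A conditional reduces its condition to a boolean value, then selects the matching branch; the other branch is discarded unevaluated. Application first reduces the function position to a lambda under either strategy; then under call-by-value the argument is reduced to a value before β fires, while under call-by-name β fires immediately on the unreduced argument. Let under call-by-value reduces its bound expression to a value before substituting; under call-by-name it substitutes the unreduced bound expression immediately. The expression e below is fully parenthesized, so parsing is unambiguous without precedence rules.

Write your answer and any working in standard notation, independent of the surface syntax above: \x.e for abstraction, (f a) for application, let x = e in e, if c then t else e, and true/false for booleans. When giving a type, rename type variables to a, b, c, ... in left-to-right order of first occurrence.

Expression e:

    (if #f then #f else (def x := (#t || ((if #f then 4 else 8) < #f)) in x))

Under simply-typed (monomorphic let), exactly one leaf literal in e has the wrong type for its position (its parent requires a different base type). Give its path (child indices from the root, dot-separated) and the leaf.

Trace:
  unify Bool ~ Bool
  unify Bool ~ Bool
  unify Bool ~ Bool
  unify Int ~ Int
  unify Int ~ Int
  unify Bool ~ Int
  FAIL: mismatch Bool ~ Int

Answer: 2.0.1.1 : false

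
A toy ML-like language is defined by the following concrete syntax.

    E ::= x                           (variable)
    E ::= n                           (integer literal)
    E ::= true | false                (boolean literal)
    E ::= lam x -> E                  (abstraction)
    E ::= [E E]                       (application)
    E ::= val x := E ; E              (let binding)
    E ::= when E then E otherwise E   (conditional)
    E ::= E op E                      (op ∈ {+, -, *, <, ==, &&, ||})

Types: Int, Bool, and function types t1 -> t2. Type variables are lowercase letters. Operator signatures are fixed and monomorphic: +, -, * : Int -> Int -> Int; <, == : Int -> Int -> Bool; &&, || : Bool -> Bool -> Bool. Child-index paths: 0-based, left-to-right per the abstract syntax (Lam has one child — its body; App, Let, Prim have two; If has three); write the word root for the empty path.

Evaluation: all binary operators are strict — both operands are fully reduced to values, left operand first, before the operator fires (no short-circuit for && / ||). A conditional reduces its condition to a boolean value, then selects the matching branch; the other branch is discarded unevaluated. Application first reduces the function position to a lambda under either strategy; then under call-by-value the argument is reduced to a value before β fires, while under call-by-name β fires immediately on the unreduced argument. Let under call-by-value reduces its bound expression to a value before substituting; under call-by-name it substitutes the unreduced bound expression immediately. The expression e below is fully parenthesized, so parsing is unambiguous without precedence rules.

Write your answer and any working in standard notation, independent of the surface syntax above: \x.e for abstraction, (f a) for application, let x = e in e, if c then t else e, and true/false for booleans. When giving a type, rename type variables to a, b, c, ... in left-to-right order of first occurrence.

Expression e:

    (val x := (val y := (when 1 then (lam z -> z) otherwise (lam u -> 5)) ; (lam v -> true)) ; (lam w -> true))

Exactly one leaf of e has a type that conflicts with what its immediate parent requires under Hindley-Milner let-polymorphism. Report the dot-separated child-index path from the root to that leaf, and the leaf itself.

Working:
  unify Int ~ Bool
  FAIL: mismatch Int ~ Bool

Answer: 0.0.0 : 1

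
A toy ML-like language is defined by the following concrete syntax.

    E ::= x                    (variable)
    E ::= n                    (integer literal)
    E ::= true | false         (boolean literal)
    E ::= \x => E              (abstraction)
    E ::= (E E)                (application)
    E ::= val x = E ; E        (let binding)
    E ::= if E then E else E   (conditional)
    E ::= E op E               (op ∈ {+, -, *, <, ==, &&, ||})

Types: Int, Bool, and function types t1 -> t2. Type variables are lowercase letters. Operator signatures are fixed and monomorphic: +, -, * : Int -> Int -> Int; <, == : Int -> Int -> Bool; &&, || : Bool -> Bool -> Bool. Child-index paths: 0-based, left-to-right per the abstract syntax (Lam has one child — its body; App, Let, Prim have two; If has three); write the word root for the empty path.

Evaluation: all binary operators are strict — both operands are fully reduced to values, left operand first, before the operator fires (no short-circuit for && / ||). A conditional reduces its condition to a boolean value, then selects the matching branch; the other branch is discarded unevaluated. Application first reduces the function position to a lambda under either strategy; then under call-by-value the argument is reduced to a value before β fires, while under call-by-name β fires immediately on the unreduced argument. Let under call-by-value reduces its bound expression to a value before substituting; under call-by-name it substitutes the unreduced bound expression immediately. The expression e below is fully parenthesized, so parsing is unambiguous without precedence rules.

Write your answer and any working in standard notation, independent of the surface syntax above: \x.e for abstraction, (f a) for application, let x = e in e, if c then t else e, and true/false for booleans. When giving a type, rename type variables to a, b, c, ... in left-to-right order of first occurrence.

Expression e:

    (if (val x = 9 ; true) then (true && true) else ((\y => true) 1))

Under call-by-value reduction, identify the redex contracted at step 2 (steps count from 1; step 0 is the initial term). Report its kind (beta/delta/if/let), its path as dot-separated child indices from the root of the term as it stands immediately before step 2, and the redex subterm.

Derivation:
step 0: (if (let x = 9 in true) then (true && true) else ((\y.true) 1))
step 1: [let@0] (if true then (true && true) else ((\y.true) 1))
step 2: [if@root] (true && true)

Answer: if at root : (if true then (true && true) else ((\y.true) 1))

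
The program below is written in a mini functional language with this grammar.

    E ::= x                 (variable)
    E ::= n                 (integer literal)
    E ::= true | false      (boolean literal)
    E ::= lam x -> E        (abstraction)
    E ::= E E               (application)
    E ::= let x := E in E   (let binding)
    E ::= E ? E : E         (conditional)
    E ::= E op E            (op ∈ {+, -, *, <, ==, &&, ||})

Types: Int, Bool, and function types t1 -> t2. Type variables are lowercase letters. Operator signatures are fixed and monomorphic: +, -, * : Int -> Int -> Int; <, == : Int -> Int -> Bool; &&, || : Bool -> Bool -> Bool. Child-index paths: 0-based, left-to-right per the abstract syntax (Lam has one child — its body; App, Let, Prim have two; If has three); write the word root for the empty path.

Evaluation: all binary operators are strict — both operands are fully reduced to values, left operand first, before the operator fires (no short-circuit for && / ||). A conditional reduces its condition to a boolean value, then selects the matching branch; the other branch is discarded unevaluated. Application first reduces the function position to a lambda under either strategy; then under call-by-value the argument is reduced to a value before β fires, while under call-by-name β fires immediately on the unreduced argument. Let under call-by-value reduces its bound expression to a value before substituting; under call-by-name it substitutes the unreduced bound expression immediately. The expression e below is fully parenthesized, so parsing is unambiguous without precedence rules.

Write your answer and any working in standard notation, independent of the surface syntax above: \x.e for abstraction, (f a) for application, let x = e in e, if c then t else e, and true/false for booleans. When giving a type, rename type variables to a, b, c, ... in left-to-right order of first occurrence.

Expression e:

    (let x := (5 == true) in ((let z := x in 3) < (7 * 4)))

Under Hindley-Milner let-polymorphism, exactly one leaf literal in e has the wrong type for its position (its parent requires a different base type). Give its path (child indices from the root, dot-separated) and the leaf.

Answer: 0.1 : true

Working:
  unify Int ~ Int
  unify Bool ~ Int
  FAIL: mismatch Bool ~ Int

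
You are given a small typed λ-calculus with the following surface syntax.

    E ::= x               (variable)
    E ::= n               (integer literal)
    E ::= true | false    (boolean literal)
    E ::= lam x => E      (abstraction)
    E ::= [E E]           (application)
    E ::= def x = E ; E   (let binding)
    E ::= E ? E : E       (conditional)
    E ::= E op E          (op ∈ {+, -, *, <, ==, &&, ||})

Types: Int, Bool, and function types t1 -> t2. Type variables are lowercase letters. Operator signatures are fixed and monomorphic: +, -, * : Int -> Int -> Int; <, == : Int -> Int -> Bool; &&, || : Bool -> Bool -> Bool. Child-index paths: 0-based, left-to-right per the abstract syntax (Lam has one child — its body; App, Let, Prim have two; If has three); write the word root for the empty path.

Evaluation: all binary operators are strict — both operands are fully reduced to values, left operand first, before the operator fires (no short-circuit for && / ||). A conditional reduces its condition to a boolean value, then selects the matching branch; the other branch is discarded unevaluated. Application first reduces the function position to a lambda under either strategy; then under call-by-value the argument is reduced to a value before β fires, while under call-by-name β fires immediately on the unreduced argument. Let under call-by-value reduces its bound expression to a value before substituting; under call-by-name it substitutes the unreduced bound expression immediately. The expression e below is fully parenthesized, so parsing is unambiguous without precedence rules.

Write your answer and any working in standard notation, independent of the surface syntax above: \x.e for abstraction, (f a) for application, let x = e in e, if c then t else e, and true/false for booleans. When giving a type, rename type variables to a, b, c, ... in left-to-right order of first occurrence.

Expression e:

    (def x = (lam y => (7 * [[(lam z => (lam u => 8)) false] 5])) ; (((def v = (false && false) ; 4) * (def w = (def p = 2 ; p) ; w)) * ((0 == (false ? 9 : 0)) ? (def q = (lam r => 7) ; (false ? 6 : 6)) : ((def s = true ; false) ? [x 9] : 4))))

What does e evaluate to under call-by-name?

Derivation:
step 0: (let x = (\y.(7 * (((\z.(\u.8)) false) 5))) in (((let v = (false && false) in 4) * (let w = (let p = 2 in p) in w)) * (if (0 == (if false then 9 else 0)) then (let q = (\r.7) in (if false then 6 else 6)) else (if (let s = true in false) then (x 9) else 4))))
step 1: [let@root] (((let v = (false && false) in 4) * (let w = (let p = 2 in p) in w)) * (if (0 == (if false then 9 else 0)) then (let q = (\r.7) in (if false then 6 else 6)) else (if (let s = true in false) then ((\y.(7 * (((\z.(\u.8)) false) 5))) 9) else 4)))
step 2: [let@0.0] ((4 * (let w = (let p = 2 in p) in w)) * (if (0 == (if false then 9 else 0)) then (let q = (\r.7) in (if false then 6 else 6)) else (if (let s = true in false) then ((\y.(7 * (((\z.(\u.8)) false) 5))) 9) else 4)))
step 3: [let@0.1] ((4 * (let p = 2 in p)) * (if (0 == (if false then 9 else 0)) then (let q = (\r.7) in (if false then 6 else 6)) else (if (let s = true in false) then ((\y.(7 * (((\z.(\u.8)) false) 5))) 9) else 4)))
step 4: [let@0.1] ((4 * 2) * (if (0 == (if false then 9 else 0)) then (let q = (\r.7) in (if false then 6 else 6)) else (if (let s = true in false) then ((\y.(7 * (((\z.(\u.8)) false) 5))) 9) else 4)))
step 5: [delta@0] (8 * (if (0 == (if false then 9 else 0)) then (let q = (\r.7) in (if false then 6 else 6)) else (if (let s = true in false) then ((\y.(7 * (((\z.(\u.8)) false) 5))) 9) else 4)))
step 6: [if@1.0.1] (8 * (if (0 == 0) then (let q = (\r.7) in (if false then 6 else 6)) else (if (let s = true in false) then ((\y.(7 * (((\z.(\u.8)) false) 5))) 9) else 4)))
step 7: [delta@1.0] (8 * (if true then (let q = (\r.7) in (if false then 6 else 6)) else (if (let s = true in false) then ((\y.(7 * (((\z.(\u.8)) false) 5))) 9) else 4)))
step 8: [if@1] (8 * (let q = (\r.7) in (if false then 6 else 6)))
step 9: [let@1] (8 * (if false then 6 else 6))
step 10: [if@1] (8 * 6)
step 11: [delta@root] 48

Answer: 48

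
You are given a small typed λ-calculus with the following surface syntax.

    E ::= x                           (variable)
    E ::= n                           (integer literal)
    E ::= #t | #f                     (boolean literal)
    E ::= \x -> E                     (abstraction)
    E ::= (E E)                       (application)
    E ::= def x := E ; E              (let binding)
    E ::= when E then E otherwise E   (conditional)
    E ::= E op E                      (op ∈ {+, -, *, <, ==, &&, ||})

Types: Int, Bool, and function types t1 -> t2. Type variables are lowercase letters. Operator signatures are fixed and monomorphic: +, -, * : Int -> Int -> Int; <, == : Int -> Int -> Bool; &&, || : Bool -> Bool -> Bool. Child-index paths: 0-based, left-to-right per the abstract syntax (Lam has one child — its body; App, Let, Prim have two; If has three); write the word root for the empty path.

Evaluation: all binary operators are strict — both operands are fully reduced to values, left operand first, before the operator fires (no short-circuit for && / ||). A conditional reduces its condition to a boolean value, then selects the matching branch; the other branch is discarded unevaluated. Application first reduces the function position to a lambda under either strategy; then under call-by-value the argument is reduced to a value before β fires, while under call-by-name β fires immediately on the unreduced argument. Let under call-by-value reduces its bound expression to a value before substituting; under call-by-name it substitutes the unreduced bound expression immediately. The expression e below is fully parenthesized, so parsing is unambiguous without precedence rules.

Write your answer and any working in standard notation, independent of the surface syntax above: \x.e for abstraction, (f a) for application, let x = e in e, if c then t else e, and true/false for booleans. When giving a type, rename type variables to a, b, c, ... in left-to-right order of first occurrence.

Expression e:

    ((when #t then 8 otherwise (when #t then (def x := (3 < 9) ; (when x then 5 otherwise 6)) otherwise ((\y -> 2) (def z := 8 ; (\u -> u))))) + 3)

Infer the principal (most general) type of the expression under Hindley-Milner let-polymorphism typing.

Working:
  unify Bool ~ Bool
  unify Bool ~ Bool
  unify Int ~ Int
  unify Int ~ Int
let x : Bool
x : Bool
  unify Bool ~ Bool
  unify Int ~ Int
\y._ : a -> Int
let z : Int
u : b
\u._ : b -> b
  unify a -> Int ~ (b -> b) -> c
  unify a ~ b -> b
  unify Int ~ c
_ _ : Int
  unify Int ~ Int
  unify Int ~ Int
  unify Int ~ Int
  unify Int ~ Int

Answer: Int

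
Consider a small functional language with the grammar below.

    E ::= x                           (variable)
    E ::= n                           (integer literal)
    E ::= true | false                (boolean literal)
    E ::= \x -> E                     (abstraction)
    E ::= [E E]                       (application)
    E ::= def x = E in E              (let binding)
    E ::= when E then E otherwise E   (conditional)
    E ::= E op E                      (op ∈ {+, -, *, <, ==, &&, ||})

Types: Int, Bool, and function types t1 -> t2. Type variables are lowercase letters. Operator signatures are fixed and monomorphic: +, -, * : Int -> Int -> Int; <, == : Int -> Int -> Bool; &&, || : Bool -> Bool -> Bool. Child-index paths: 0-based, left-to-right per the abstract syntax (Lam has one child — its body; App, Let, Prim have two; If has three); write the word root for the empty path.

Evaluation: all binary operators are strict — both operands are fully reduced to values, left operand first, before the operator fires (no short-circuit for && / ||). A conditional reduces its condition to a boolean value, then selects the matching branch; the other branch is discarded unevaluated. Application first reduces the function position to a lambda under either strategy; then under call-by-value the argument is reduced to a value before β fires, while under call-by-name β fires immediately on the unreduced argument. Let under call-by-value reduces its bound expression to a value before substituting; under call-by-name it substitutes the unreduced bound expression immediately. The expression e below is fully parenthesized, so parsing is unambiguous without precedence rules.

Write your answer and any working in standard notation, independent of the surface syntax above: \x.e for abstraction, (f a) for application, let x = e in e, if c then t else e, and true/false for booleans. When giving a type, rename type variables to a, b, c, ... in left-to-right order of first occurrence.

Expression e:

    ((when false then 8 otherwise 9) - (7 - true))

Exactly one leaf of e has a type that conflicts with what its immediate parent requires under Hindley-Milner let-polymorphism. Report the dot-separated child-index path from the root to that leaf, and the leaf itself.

Trace:
  unify Bool ~ Bool
  unify Int ~ Int
  unify Int ~ Int
  unify Int ~ Int
  unify Bool ~ Int
  FAIL: mismatch Bool ~ Int

Answer: 1.1 : true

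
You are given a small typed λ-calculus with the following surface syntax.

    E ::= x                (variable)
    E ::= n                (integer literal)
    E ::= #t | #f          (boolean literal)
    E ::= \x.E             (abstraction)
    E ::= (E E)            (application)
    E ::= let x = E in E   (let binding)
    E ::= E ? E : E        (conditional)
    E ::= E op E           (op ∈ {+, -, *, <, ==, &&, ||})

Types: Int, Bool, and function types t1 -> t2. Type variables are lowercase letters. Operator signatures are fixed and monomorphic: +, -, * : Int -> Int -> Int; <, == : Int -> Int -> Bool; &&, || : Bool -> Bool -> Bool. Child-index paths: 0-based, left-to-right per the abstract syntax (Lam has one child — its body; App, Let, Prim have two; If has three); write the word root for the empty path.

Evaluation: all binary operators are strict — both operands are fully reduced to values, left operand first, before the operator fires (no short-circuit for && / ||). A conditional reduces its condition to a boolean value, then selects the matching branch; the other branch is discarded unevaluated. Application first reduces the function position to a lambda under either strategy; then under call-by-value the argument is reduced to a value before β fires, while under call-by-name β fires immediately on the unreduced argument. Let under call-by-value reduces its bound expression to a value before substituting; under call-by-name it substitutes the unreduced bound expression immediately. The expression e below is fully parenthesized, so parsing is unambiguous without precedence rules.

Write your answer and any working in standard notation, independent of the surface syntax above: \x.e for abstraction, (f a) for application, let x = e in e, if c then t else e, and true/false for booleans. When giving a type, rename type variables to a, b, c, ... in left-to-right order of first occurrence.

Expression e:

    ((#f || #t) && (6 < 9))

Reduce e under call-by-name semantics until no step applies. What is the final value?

Answer: true

Derivation:
step 0: ((false || true) && (6 < 9))
step 1: [delta@0] (true && (6 < 9))
step 2: [delta@1] (true && true)
step 3: [delta@root] true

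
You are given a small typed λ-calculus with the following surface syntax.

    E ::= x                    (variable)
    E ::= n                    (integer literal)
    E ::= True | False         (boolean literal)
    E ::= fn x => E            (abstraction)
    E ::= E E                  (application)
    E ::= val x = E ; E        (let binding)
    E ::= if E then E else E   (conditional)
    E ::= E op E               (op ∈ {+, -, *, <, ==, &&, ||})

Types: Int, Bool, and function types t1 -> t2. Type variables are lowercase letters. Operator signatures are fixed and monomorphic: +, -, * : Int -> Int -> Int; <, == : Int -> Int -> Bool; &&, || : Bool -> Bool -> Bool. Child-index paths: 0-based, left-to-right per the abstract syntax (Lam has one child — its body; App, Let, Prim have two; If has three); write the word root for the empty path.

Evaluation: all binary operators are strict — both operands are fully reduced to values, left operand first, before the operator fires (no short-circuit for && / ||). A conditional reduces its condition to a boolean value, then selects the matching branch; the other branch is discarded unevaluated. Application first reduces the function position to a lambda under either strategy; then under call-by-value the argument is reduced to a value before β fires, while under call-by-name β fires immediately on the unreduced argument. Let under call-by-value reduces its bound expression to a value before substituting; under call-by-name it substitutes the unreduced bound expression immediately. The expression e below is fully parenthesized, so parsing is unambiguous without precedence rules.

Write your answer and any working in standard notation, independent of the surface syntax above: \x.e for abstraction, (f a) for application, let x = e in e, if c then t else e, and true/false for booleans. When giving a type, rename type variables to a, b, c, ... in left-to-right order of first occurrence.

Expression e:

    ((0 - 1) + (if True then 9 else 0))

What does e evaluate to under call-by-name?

Answer: 8

Derivation:
step 0: ((0 - 1) + (if true then 9 else 0))
step 1: [delta@0] (-1 + (if true then 9 else 0))
step 2: [if@1] (-1 + 9)
step 3: [delta@root] 8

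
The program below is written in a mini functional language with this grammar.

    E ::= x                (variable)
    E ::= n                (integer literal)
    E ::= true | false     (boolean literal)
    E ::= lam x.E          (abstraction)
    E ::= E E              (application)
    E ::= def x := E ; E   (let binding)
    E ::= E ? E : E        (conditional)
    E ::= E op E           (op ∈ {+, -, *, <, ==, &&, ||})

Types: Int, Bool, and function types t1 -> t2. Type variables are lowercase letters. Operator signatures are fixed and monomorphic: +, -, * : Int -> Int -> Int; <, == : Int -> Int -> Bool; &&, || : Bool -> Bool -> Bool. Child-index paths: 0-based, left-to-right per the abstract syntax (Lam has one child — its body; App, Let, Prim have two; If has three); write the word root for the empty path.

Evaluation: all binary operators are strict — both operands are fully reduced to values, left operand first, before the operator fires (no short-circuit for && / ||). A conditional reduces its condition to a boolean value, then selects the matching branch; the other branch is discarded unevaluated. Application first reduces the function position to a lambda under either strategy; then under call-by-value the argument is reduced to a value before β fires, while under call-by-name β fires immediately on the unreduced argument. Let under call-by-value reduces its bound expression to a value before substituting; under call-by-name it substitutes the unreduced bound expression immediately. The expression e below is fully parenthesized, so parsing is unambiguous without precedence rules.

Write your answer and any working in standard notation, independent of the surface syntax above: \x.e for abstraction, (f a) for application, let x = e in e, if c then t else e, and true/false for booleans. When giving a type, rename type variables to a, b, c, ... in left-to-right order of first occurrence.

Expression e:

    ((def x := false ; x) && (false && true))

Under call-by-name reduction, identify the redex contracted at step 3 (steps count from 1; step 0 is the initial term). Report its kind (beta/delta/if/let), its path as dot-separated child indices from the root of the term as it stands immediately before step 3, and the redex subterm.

Derivation:
step 0: ((let x = false in x) && (false && true))
step 1: [let@0] (false && (false && true))
step 2: [delta@1] (false && false)
step 3: [delta@root] false

Answer: delta at root : (false && false)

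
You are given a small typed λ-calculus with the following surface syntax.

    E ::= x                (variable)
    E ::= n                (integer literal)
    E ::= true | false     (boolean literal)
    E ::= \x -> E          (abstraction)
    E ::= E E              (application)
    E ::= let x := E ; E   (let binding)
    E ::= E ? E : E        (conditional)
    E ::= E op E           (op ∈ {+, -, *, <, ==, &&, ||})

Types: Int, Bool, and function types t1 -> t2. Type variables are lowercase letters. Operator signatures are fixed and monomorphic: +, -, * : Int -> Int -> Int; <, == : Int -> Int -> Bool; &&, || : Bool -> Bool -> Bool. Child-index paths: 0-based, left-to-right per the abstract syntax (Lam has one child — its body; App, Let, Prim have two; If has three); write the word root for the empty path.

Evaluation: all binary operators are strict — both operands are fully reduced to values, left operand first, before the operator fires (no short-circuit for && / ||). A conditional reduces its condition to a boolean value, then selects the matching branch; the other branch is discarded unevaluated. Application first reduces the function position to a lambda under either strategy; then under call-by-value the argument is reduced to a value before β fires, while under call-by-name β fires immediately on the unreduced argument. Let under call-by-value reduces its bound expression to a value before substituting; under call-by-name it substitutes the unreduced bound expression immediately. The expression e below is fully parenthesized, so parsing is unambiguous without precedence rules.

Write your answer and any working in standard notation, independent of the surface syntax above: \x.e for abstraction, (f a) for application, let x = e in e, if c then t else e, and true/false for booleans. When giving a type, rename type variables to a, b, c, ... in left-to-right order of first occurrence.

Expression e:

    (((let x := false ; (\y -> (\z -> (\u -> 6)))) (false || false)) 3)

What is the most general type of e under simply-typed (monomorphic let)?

Working:
let x : Bool
\u._ : c -> Int
\z._ : b -> c -> Int
\y._ : a -> b -> c -> Int
  unify Bool ~ Bool
  unify Bool ~ Bool
  unify a -> b -> c -> Int ~ Bool -> d
  unify a ~ Bool
  unify b -> c -> Int ~ d
_ _ : b -> c -> Int
  unify b -> c -> Int ~ Int -> e
  unify b ~ Int
  unify c -> Int ~ e
_ _ : c -> Int

Answer: a -> Int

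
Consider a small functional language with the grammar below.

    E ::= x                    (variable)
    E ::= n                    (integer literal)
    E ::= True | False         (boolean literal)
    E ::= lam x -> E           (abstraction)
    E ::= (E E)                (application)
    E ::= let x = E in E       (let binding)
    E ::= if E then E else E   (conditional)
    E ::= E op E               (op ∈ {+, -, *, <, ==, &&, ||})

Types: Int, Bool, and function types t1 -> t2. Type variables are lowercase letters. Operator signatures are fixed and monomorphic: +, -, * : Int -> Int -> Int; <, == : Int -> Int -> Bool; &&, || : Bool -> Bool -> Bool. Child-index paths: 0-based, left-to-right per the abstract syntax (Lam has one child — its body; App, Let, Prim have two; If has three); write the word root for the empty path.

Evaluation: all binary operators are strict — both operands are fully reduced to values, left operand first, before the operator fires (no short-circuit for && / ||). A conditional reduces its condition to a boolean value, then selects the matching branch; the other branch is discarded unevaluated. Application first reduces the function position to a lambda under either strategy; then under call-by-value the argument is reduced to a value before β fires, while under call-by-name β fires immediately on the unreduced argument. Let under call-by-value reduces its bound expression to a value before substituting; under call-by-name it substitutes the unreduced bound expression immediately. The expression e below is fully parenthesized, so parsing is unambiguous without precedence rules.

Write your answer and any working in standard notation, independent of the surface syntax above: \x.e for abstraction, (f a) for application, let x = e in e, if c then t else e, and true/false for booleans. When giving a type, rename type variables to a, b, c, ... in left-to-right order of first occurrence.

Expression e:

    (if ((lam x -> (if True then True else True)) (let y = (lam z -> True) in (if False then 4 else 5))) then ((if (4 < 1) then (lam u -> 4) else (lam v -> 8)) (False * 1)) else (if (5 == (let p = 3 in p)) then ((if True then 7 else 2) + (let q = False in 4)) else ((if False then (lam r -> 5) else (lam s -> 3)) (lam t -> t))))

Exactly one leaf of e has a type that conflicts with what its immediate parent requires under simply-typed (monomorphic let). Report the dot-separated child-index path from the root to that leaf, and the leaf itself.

Trace:
  unify Bool ~ Bool
  unify Bool ~ Bool
\x._ : a -> Bool
\z._ : b -> Bool
let y : b -> Bool
  unify Bool ~ Bool
  unify Int ~ Int
  unify a -> Bool ~ Int -> c
  unify a ~ Int
  unify Bool ~ c
_ _ : Bool
  unify Bool ~ Bool
  unify Int ~ Int
  unify Int ~ Int
  unify Bool ~ Bool
\u._ : d -> Int
\v._ : e -> Int
  unify d -> Int ~ e -> Int
  unify d ~ e
  unify Int ~ Int
  unify Bool ~ Int
  FAIL: mismatch Bool ~ Int

Answer: 1.1.0 : false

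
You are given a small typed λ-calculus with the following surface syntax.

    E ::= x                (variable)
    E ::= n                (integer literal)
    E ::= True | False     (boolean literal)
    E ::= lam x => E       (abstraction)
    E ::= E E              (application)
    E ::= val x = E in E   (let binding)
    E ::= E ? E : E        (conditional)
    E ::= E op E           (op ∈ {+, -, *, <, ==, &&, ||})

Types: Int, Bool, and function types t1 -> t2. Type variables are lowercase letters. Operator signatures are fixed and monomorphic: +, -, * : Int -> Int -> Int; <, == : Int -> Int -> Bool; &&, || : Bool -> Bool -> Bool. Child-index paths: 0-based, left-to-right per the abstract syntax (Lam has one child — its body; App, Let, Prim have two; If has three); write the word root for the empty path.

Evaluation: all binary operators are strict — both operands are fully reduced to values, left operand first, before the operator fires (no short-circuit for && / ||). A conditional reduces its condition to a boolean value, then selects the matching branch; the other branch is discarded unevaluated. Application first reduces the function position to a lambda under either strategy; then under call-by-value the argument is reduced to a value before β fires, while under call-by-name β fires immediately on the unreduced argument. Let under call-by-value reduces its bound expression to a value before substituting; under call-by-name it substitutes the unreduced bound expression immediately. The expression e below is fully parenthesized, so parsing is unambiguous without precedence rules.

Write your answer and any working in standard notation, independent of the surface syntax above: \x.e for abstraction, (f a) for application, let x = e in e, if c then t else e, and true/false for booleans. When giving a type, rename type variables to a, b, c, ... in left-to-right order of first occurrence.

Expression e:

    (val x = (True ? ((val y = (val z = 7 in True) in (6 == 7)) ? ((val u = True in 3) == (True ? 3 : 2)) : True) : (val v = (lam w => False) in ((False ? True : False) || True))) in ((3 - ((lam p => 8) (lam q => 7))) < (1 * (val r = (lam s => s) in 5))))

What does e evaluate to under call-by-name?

Answer: true

Working:
step 0: (let x = (if true then (if (let y = (let z = 7 in true) in (6 == 7)) then ((let u = true in 3) == (if true then 3 else 2)) else true) else (let v = (\w.false) in ((if false then true else false) || true))) in ((3 - ((\p.8) (\q.7))) < (1 * (let r = (\s.s) in 5))))
step 1: [let@root] ((3 - ((\p.8) (\q.7))) < (1 * (let r = (\s.s) in 5)))
step 2: [beta@0.1] ((3 - 8) < (1 * (let r = (\s.s) in 5)))
step 3: [delta@0] (-5 < (1 * (let r = (\s.s) in 5)))
step 4: [let@1.1] (-5 < (1 * 5))
step 5: [delta@1] (-5 < 5)
step 6: [delta@root] true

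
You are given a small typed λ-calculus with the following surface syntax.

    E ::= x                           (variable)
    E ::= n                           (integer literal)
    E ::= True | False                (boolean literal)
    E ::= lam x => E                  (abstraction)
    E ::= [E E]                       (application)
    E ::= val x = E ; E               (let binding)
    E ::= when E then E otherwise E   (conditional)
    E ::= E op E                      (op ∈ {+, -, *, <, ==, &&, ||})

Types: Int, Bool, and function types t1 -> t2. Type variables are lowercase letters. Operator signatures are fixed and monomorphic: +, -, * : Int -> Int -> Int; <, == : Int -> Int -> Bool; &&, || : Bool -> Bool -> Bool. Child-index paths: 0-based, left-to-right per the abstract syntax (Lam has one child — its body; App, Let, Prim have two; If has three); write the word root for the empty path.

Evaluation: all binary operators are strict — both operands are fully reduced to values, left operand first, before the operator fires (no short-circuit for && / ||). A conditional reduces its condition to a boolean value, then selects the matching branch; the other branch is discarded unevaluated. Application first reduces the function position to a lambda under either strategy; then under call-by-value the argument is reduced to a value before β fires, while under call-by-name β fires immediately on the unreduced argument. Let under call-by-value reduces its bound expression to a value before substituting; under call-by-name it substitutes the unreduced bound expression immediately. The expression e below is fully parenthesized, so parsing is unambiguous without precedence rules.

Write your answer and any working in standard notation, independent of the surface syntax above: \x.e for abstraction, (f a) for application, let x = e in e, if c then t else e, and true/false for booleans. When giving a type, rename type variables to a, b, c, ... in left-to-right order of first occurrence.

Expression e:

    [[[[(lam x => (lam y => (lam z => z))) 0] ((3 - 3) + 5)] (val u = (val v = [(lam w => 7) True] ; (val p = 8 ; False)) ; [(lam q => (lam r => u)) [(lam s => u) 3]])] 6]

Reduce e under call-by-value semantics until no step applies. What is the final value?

Answer: false

Derivation:
step 0: (((((\x.(\y.(\z.z))) 0) ((3 - 3) + 5)) (let u = (let v = ((\w.7) true) in (let p = 8 in false)) in ((\q.(\r.u)) ((\s.u) 3)))) 6)
step 1: [beta@0.0.0] ((((\y.(\z.z)) ((3 - 3) + 5)) (let u = (let v = ((\w.7) true) in (let p = 8 in false)) in ((\q.(\r.u)) ((\s.u) 3)))) 6)
step 2: [delta@0.0.1.0] ((((\y.(\z.z)) (0 + 5)) (let u = (let v = ((\w.7) true) in (let p = 8 in false)) in ((\q.(\r.u)) ((\s.u) 3)))) 6)
step 3: [delta@0.0.1] ((((\y.(\z.z)) 5) (let u = (let v = ((\w.7) true) in (let p = 8 in false)) in ((\q.(\r.u)) ((\s.u) 3)))) 6)
step 4: [beta@0.0] (((\z.z) (let u = (let v = ((\w.7) true) in (let p = 8 in false)) in ((\q.(\r.u)) ((\s.u) 3)))) 6)
step 5: [beta@0.1.0.0] (((\z.z) (let u = (let v = 7 in (let p = 8 in false)) in ((\q.(\r.u)) ((\s.u) 3)))) 6)
step 6: [let@0.1.0] (((\z.z) (let u = (let p = 8 in false) in ((\q.(\r.u)) ((\s.u) 3)))) 6)
step 7: [let@0.1.0] (((\z.z) (let u = false in ((\q.(\r.u)) ((\s.u) 3)))) 6)
step 8: [let@0.1] (((\z.z) ((\q.(\r.false)) ((\s.false) 3))) 6)
step 9: [beta@0.1.1] (((\z.z) ((\q.(\r.false)) false)) 6)
step 10: [beta@0.1] (((\z.z) (\r.false)) 6)
step 11: [beta@0] ((\r.false) 6)
step 12: [beta@root] false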